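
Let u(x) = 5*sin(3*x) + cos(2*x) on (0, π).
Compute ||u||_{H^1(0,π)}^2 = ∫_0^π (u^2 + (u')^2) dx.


||u||_{H^1(0,π)}^2 = 60 + 255*π/2

u'(x) = -2*sin(2*x) + 15*cos(3*x).
Expand u² and (u')² and integrate term by term on (0, π), using: for integers n ≥ 1, ∫_0^π sin²(nx) dx = ∫_0^π cos²(nx) dx = π/2; for n ≠ n', ∫_0^π sin(nx)sin(n'x) dx = ∫_0^π cos(nx)cos(n'x) dx = 0; and by product-to-sum, ∫_0^π sin(nx)cos(n'x) dx = ½∫_0^π [sin((n+n')x) + sin((n−n')x)] dx, which is 0 when n+n' is even and 2n/(n²−n'²) when n+n' is odd (it need not vanish on (0, π)).
  u² squared terms: (5)²·∫sin(3x)² dx = 25·π/2 = 25*π/2;  (1)²·∫cos(2x)² dx = 1·π/2 = π/2.
  u² cross terms: 2·(5)·(1)·∫sin(3x)·cos(2x) dx = 10·(6/5) = 12.
  So ∫_0^π u² dx = 25*π/2 + π/2 + 12 = 12 + 13*π.
  (u')² squared terms: (-2)²·∫sin(2x)² dx = 4·π/2 = 2*π;  (15)²·∫cos(3x)² dx = 225·π/2 = 225*π/2.
  (u')² cross terms: 2·(-2)·(15)·∫sin(2x)·cos(3x) dx = -60·(-4/5) = 48.
  So ∫_0^π (u')² dx = 2*π + 225*π/2 + 48 = 48 + 229*π/2.
||u||_{H^1}^2 = (12 + 13*π) + (48 + 229*π/2) = 60 + 255*π/2.


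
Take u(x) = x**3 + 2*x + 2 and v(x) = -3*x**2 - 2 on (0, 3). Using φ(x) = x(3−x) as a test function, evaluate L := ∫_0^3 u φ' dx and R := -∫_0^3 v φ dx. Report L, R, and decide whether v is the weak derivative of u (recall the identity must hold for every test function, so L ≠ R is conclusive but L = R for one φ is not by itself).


LHS = -909/20, RHS = 909/20. No, v is not the weak derivative of u.

u(x) = x**3 + 2*x + 2, classical derivative u'(x) = 3*x**2 + 2.
φ(x) = x(3−x), so φ'(x) = 3 - 2*x.
Note φ(0) = φ(3) = 0, so the boundary term u·φ vanishes.
LHS = ∫_0^3 u(x) φ'(x) dx = ∫_0^3 (-2*x^4 + 3*x^3 - 4*x^2 + 2*x + 6) dx. Term by term:
  ∫_0^3 -2*x^4 dx = -486/5;  ∫_0^3 3*x^3 dx = 243/4;  ∫_0^3 -4*x^2 dx = -36;
  ∫_0^3 2*x dx = 9;  ∫_0^3 6 dx = 18.
Sum: -486/5 + 243/4 − 36 + 9 + 18 = -909/20.
So LHS = -909/20.
∫_0^3 v(x) φ(x) dx = ∫_0^3 (3*x^4 - 9*x^3 + 2*x^2 - 6*x) dx. Term by term:
  ∫_0^3 3*x^4 dx = 729/5;  ∫_0^3 -9*x^3 dx = -729/4;  ∫_0^3 2*x^2 dx = 18;
  ∫_0^3 -6*x dx = -27.
Sum: 729/5 − 729/4 + 18 − 27 = -909/20.
So RHS = -∫_0^3 v(x) φ(x) dx = 909/20.
LHS − RHS = -909/10 ≠ 0, so the identity fails.
(For a valid weak derivative the identity must hold for EVERY test function, in particular this one. The failure shows v is NOT the weak derivative of u.)
Correct weak derivative would be u'(x) = 3*x**2 + 2.


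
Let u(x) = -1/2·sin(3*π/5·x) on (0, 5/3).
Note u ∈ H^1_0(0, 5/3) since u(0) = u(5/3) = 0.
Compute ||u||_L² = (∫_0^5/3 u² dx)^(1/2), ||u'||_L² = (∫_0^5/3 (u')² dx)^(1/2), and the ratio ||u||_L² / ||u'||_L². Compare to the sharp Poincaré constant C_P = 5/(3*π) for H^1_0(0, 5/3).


||u||_L² / ||u'||_L² = 5/(3*π) = C_P.

u(x) = -1/2·sin(3*π/5·x), so u'(x) = -3*π*cos(3*π*x/5)/10.
Writing u(x) = A·sin(kπx/L) with A = -1/2 and k = 1, use ∫_0^L sin²(kπx/L) dx = L/2 and ∫_0^L cos²(kπx/L) dx = L/2.
u² = 1/4·sin²(3*π/5·x) and (u')² = 9*π^2/100·cos²(3*π/5·x), and each of sin², cos² integrates to L/2 = 5/6 over (0, 5/3).
∫_0^5/3 u² dx = 5/24, so ||u||_L² = sqrt(30)/12.
∫_0^5/3 (u')² dx = 3*π^2/40, so ||u'||_L² = sqrt(30)*π/20.
Ratio ||u||_L² / ||u'||_L² = 5/(3*π).
Sharp Poincaré constant on H^1_0(0, 5/3) is C_P = L/π = 5/(3*π), achieved by sin(3*π/5·x).
This is the k = 1 eigenfunction (up to amplitude), so the ratio equals the sharp Poincaré constant exactly.


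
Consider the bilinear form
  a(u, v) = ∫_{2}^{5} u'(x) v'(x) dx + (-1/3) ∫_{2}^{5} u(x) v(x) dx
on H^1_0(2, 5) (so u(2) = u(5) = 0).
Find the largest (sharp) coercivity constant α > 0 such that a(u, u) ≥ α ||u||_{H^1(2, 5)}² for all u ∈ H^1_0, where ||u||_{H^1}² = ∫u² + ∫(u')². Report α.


α = (-3 + π^2)/(9 + π^2)

Coercivity of a(·,·) on H^1_0(2, 5) means a(u, u) ≥ α ||u||_{H^1}² for every u ∈ H^1_0.
The interval has length L = 3, and Poincaré/coercivity depend only on L. Here a(u, u) = ∫(u')² + (-1/3)·∫u².
Here c = -1/3 < 0 with |c| < (π/L)² = π^2/9, so coercivity still holds. The condition a(u,u) ≥ α||u||_{H^1}² reads (1−α)∫(u')² ≥ (α−c)∫u². Any admissible α is ≤ 1 (rapidly oscillating u have ∫u²/∫(u')² → 0), and α = 1 would force 0 ≥ (1−c)∫u², impossible since c < 1; so 1−α > 0. By the sharp Poincaré inequality on H^1_0 of an interval of length L, ∫(u')² ≥ (π/L)²∫u² with equality for the first sine mode sin(π(x−x₀)/L) (x₀ the left endpoint), so the inequality holds for all u iff (1−α)(π/L)² ≥ α − c, i.e. α ≤ ((π/L)² + c)/((π/L)² + 1) = (1 + c(L/π)²)/(1 + (L/π)²). (Direct route, valid since c ≤ 0: Poincaré gives c∫u² ≥ c(L/π)²∫(u')², so a(u,u) ≥ (1 + c(L/π)²)∫(u')², while ||u||_{H^1}² ≤ (1 + (L/π)²)∫(u')²; dividing yields the same α.) With (π/L)² = π^2/9 and c = -1/3, the largest admissible constant is α = ((π/L)² + c)/((π/L)² + 1).
Simplifying, α = (-3 + π^2)/(9 + π^2).


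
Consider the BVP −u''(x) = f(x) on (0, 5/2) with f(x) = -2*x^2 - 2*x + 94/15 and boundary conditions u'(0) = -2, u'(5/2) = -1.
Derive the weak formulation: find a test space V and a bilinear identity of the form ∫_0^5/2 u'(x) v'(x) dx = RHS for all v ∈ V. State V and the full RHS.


V = H^1(0, 5/2) (v unrestricted at boundary; u is determined up to an additive constant); weak form: ∫_0^5/2 u'v' dx = ∫_0^5/2 (-2*x^2 - 2*x + 94/15) v dx − v(5/2) + 2·v(0) for all v ∈ V.

Multiply both sides by a test function v and integrate from 0 to 5/2:
  ∫_0^5/2 −u''(x) v(x) dx = ∫_0^5/2 f(x) v(x) dx.
Integrate the LHS by parts once:
  ∫_0^5/2 −u'' v dx = −[u'(x) v(x)]_0^5/2 + ∫_0^5/2 u'(x) v'(x) dx.
Thus ∫_0^5/2 u'(x) v'(x) dx = ∫_0^5/2 f(x) v(x) dx + [u'(x) v(x)]_0^5/2.
Choose V so that boundary terms are either known or forced to vanish.
u has inhomogeneous Neumann u'(0) = -2, u'(5/2) = -1. [u' v]_0^5/2 = (-1)·v(5/2) − (-2)·v(0) = − v(5/2) + 2·v(0). Take V = H^1(0, 5/2); boundary term becomes part of RHS.
Weak formulation: find u (satisfying any essential BC) such that ∫_0^5/2 u'(x) v'(x) dx = ∫_0^5/2 f v dx − v(5/2) + 2·v(0) for all v ∈ V (Neumann data are natural BCs: they enter the RHS as boundary terms).
Substituting f(x) = -2*x^2 - 2*x + 94/15, the right-hand side is ∫_0^5/2 (-2*x^2 - 2*x + 94/15) v dx − v(5/2) + 2·v(0).
Compatibility check (pure Neumann): taking v ≡ 1 ∈ V gives 0 = ∫_0^5/2 f dx + (-1) − (-2), i.e. ∫_0^5/2 f dx must equal u'(0) − u'(5/2) = -1. Indeed ∫_0^5/2 (-2*x^2 - 2*x + 94/15) dx = -1, so the data are compatible. The solution is then unique only up to an additive constant (fix it e.g. by requiring ∫_0^5/2 u dx = 0).


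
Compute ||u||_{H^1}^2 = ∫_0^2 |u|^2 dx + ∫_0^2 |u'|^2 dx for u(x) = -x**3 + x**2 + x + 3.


||u||_{H^1}^2 = 1312/35

The H^1 norm (squared) on an interval (0, L) is
  ||u||_{H^1}^2 = ∫_0^L u(x)^2 dx + ∫_0^L u'(x)^2 dx.
Compute u'(x) = -3*x**2 + 2*x + 1.
Then u(x)^2 = x**6 - 2*x**5 - x**4 - 4*x**3 + 7*x**2 + 6*x + 9 and u'(x)^2 = 9*x**4 - 12*x**3 - 2*x**2 + 4*x + 1.
Integrate each monomial from 0 to 2 using ∫_0^2 c·x^n dx = c·2^(n+1)/(n+1):
  ∫_0^2 u(x)^2 dx = ∫_0^2 (x^6 - 2*x^5 - x^4 - 4*x^3 + 7*x^2 + 6*x + 9) dx. Term by term:
    ∫_0^2 x^6 dx = 128/7;  ∫_0^2 -2*x^5 dx = -64/3;  ∫_0^2 -x^4 dx = -32/5;
    ∫_0^2 -4*x^3 dx = -16;  ∫_0^2 7*x^2 dx = 56/3;  ∫_0^2 6*x dx = 12;
    ∫_0^2 9 dx = 18.
  Sum: 128/7 − 64/3 − 32/5 − 16 + 56/3 + 12 + 18 = 2438/105.
  ∫_0^2 u'(x)^2 dx = ∫_0^2 (9*x^4 - 12*x^3 - 2*x^2 + 4*x + 1) dx. Term by term:
    ∫_0^2 9*x^4 dx = 288/5;  ∫_0^2 -12*x^3 dx = -48;  ∫_0^2 -2*x^2 dx = -16/3;
    ∫_0^2 4*x dx = 8;  ∫_0^2 1 dx = 2.
  Sum: 288/5 − 48 − 16/3 + 8 + 2 = 214/15.
Adding: ||u||_{H^1}^2 = 2438/105 + 214/15 = 1312/35.


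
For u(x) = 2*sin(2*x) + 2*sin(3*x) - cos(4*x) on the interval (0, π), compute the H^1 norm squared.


||u||_{H^1(0,π)}^2 = 408/7 + 77*π/2

u'(x) = 4*sin(4*x) + 4*cos(2*x) + 6*cos(3*x).
Expand u² and (u')² and integrate term by term on (0, π), using: for integers n ≥ 1, ∫_0^π sin²(nx) dx = ∫_0^π cos²(nx) dx = π/2; for n ≠ n', ∫_0^π sin(nx)sin(n'x) dx = ∫_0^π cos(nx)cos(n'x) dx = 0; and by product-to-sum, ∫_0^π sin(nx)cos(n'x) dx = ½∫_0^π [sin((n+n')x) + sin((n−n')x)] dx, which is 0 when n+n' is even and 2n/(n²−n'²) when n+n' is odd (it need not vanish on (0, π)).
  u² squared terms: (-1)²·∫cos(4x)² dx = 1·π/2 = π/2;  (2)²·∫sin(2x)² dx = 4·π/2 = 2*π;  (2)²·∫sin(3x)² dx = 4·π/2 = 2*π.
  u² cross terms: 2·(-1)·(2)·∫cos(4x)·sin(2x) dx = -4·(0) = 0;  2·(-1)·(2)·∫cos(4x)·sin(3x) dx = -4·(-6/7) = 24/7;  2·(2)·(2)·∫sin(2x)·sin(3x) dx = 8·(0) = 0.
  So ∫_0^π u² dx = π/2 + 2*π + 2*π + 0 + 24/7 + 0 = 24/7 + 9*π/2.
  (u')² squared terms: (4)²·∫cos(2x)² dx = 16·π/2 = 8*π;  (4)²·∫sin(4x)² dx = 16·π/2 = 8*π;  (6)²·∫cos(3x)² dx = 36·π/2 = 18*π.
  (u')² cross terms: 2·(4)·(4)·∫cos(2x)·sin(4x) dx = 32·(0) = 0;  2·(4)·(6)·∫cos(2x)·cos(3x) dx = 48·(0) = 0;  2·(4)·(6)·∫sin(4x)·cos(3x) dx = 48·(8/7) = 384/7.
  So ∫_0^π (u')² dx = 8*π + 8*π + 18*π + 0 + 0 + 384/7 = 384/7 + 34*π.
||u||_{H^1}^2 = (24/7 + 9*π/2) + (384/7 + 34*π) = 408/7 + 77*π/2.


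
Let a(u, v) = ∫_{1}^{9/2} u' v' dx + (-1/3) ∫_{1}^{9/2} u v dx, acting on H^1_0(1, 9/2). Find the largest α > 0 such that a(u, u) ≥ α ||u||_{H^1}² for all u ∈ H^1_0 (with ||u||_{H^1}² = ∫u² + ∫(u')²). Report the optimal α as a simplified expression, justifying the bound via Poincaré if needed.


α = (-49 + 12*π^2)/(3*(4*π^2 + 49))

Coercivity of a(·,·) on H^1_0(1, 9/2) means a(u, u) ≥ α ||u||_{H^1}² for every u ∈ H^1_0.
The interval has length L = 7/2, and Poincaré/coercivity depend only on L. Here a(u, u) = ∫(u')² + (-1/3)·∫u².
Here c = -1/3 < 0 with |c| < (π/L)² = 4*π^2/49, so coercivity still holds. The condition a(u,u) ≥ α||u||_{H^1}² reads (1−α)∫(u')² ≥ (α−c)∫u². Any admissible α is ≤ 1 (rapidly oscillating u have ∫u²/∫(u')² → 0), and α = 1 would force 0 ≥ (1−c)∫u², impossible since c < 1; so 1−α > 0. By the sharp Poincaré inequality on H^1_0 of an interval of length L, ∫(u')² ≥ (π/L)²∫u² with equality for the first sine mode sin(π(x−x₀)/L) (x₀ the left endpoint), so the inequality holds for all u iff (1−α)(π/L)² ≥ α − c, i.e. α ≤ ((π/L)² + c)/((π/L)² + 1) = (1 + c(L/π)²)/(1 + (L/π)²). (Direct route, valid since c ≤ 0: Poincaré gives c∫u² ≥ c(L/π)²∫(u')², so a(u,u) ≥ (1 + c(L/π)²)∫(u')², while ||u||_{H^1}² ≤ (1 + (L/π)²)∫(u')²; dividing yields the same α.) With (π/L)² = 4*π^2/49 and c = -1/3, the largest admissible constant is α = ((π/L)² + c)/((π/L)² + 1).
Simplifying, α = (-49 + 12*π^2)/(3*(4*π^2 + 49)).


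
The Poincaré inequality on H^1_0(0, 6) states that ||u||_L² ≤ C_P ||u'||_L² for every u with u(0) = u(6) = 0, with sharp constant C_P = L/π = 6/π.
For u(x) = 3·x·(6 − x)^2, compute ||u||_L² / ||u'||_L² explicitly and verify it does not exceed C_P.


||u||_L² / ||u'||_L² = 3*sqrt(14)/7 < C_P = 6/π.

u(x) = 3·x·(6 − x)^2, so u'(x) = 9*(x - 6)*(x - 2).
u(x) = 3·x·(6 − x)^2 vanishes at x = 0 and x = 6, so u ∈ H^1_0(0, 6). Differentiate via the product rule and integrate the resulting polynomials term by term.
  ∫_0^6 u² dx = ∫_0^6 (9*x^6 - 216*x^5 + 1944*x^4 - 7776*x^3 + 11664*x^2) dx. Term by term:
    ∫_0^6 9*x^6 dx = 2519424/7;  ∫_0^6 -216*x^5 dx = -1679616;  ∫_0^6 1944*x^4 dx = 15116544/5;
    ∫_0^6 -7776*x^3 dx = -2519424;  ∫_0^6 11664*x^2 dx = 839808.
  Sum: 2519424/7 − 1679616 + 15116544/5 − 2519424 + 839808 = 839808/35.
  ∫_0^6 (u')² dx = ∫_0^6 (81*x^4 - 1296*x^3 + 7128*x^2 - 15552*x + 11664) dx. Term by term:
    ∫_0^6 81*x^4 dx = 629856/5;  ∫_0^6 -1296*x^3 dx = -419904;  ∫_0^6 7128*x^2 dx = 513216;
    ∫_0^6 -15552*x dx = -279936;  ∫_0^6 11664 dx = 69984.
  Sum: 629856/5 − 419904 + 513216 − 279936 + 69984 = 46656/5.
∫_0^6 u² dx = 839808/35, so ||u||_L² = 648*sqrt(70)/35.
∫_0^6 (u')² dx = 46656/5, so ||u'||_L² = 216*sqrt(5)/5.
Ratio ||u||_L² / ||u'||_L² = 3*sqrt(14)/7.
Sharp Poincaré constant on H^1_0(0, 6) is C_P = L/π = 6/π, achieved by sin(π/6·x).
A polynomial bump cannot attain the sharp Poincaré constant (only the first sine eigenfunction does), so the ratio is strictly less than C_P, consistent with ||u||_L² ≤ C_P ||u'||_L².


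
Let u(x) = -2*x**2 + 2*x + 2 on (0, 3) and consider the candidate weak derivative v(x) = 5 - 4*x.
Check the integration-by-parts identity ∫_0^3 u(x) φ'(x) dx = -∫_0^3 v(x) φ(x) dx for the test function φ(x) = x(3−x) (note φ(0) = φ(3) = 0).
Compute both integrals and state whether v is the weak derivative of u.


LHS = 18, RHS = 9/2. No, v is not the weak derivative of u.

u(x) = -2*x**2 + 2*x + 2, classical derivative u'(x) = 2 - 4*x.
φ(x) = x(3−x), so φ'(x) = 3 - 2*x.
Note φ(0) = φ(3) = 0, so the boundary term u·φ vanishes.
LHS = ∫_0^3 u(x) φ'(x) dx = ∫_0^3 (4*x^3 - 10*x^2 + 2*x + 6) dx. Term by term:
  ∫_0^3 4*x^3 dx = 81;  ∫_0^3 -10*x^2 dx = -90;  ∫_0^3 2*x dx = 9;
  ∫_0^3 6 dx = 18.
Sum: 81 − 90 + 9 + 18 = 18.
So LHS = 18.
∫_0^3 v(x) φ(x) dx = ∫_0^3 (4*x^3 - 17*x^2 + 15*x) dx. Term by term:
  ∫_0^3 4*x^3 dx = 81;  ∫_0^3 -17*x^2 dx = -153;  ∫_0^3 15*x dx = 135/2.
Sum: 81 − 153 + 135/2 = -9/2.
So RHS = -∫_0^3 v(x) φ(x) dx = 9/2.
LHS − RHS = 27/2 ≠ 0, so the identity fails.
(For a valid weak derivative the identity must hold for EVERY test function, in particular this one. The failure shows v is NOT the weak derivative of u.)
Correct weak derivative would be u'(x) = 2 - 4*x.


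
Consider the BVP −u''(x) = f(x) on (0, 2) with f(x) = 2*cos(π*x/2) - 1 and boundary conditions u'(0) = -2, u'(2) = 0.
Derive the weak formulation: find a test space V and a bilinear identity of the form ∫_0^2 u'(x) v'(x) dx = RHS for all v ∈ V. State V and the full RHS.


V = H^1(0, 2) (v unrestricted at boundary; u is determined up to an additive constant); weak form: ∫_0^2 u'v' dx = ∫_0^2 (2*cos(π*x/2) - 1) v dx + 2·v(0) for all v ∈ V.

Multiply both sides by a test function v and integrate from 0 to 2:
  ∫_0^2 −u''(x) v(x) dx = ∫_0^2 f(x) v(x) dx.
Integrate the LHS by parts once:
  ∫_0^2 −u'' v dx = −[u'(x) v(x)]_0^2 + ∫_0^2 u'(x) v'(x) dx.
Thus ∫_0^2 u'(x) v'(x) dx = ∫_0^2 f(x) v(x) dx + [u'(x) v(x)]_0^2.
Choose V so that boundary terms are either known or forced to vanish.
u has inhomogeneous Neumann u'(0) = -2, u'(2) = 0. [u' v]_0^2 = (0)·v(2) − (-2)·v(0) = 2·v(0). Take V = H^1(0, 2); boundary term becomes part of RHS.
Weak formulation: find u (satisfying any essential BC) such that ∫_0^2 u'(x) v'(x) dx = ∫_0^2 f v dx + 2·v(0) for all v ∈ V (Neumann data are natural BCs: they enter the RHS as boundary terms).
Substituting f(x) = 2*cos(π*x/2) - 1, the right-hand side is ∫_0^2 (2*cos(π*x/2) - 1) v dx + 2·v(0).
Compatibility check (pure Neumann): taking v ≡ 1 ∈ V gives 0 = ∫_0^2 f dx + (0) − (-2), i.e. ∫_0^2 f dx must equal u'(0) − u'(2) = -2. Indeed ∫_0^2 (2*cos(π*x/2) - 1) dx = -2, so the data are compatible. The solution is then unique only up to an additive constant (fix it e.g. by requiring ∫_0^2 u dx = 0).


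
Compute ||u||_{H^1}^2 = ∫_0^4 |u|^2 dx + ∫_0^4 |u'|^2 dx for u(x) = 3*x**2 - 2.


||u||_{H^1}^2 = 11856/5

The H^1 norm (squared) on an interval (0, L) is
  ||u||_{H^1}^2 = ∫_0^L u(x)^2 dx + ∫_0^L u'(x)^2 dx.
Compute u'(x) = 6*x.
Then u(x)^2 = 9*x**4 - 12*x**2 + 4 and u'(x)^2 = 36*x**2.
Integrate each monomial from 0 to 4 using ∫_0^4 c·x^n dx = c·4^(n+1)/(n+1):
  ∫_0^4 u(x)^2 dx = ∫_0^4 (9*x^4 - 12*x^2 + 4) dx. Term by term:
    ∫_0^4 9*x^4 dx = 9216/5;  ∫_0^4 -12*x^2 dx = -256;  ∫_0^4 4 dx = 16.
  Sum: 9216/5 − 256 + 16 = 8016/5.
  ∫_0^4 u'(x)^2 dx = ∫_0^4 (36*x^2) dx. Term by term:
    ∫_0^4 36*x^2 dx = 768.
Adding: ||u||_{H^1}^2 = 8016/5 + 768 = 11856/5.


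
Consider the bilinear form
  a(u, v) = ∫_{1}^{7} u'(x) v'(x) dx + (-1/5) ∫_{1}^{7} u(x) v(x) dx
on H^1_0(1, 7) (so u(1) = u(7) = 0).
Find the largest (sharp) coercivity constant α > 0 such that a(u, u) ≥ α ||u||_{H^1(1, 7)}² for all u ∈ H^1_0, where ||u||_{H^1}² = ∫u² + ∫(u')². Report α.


α = (-36/5 + π^2)/(π^2 + 36)

Coercivity of a(·,·) on H^1_0(1, 7) means a(u, u) ≥ α ||u||_{H^1}² for every u ∈ H^1_0.
The interval has length L = 6, and Poincaré/coercivity depend only on L. Here a(u, u) = ∫(u')² + (-1/5)·∫u².
Here c = -1/5 < 0 with |c| < (π/L)² = π^2/36, so coercivity still holds. The condition a(u,u) ≥ α||u||_{H^1}² reads (1−α)∫(u')² ≥ (α−c)∫u². Any admissible α is ≤ 1 (rapidly oscillating u have ∫u²/∫(u')² → 0), and α = 1 would force 0 ≥ (1−c)∫u², impossible since c < 1; so 1−α > 0. By the sharp Poincaré inequality on H^1_0 of an interval of length L, ∫(u')² ≥ (π/L)²∫u² with equality for the first sine mode sin(π(x−x₀)/L) (x₀ the left endpoint), so the inequality holds for all u iff (1−α)(π/L)² ≥ α − c, i.e. α ≤ ((π/L)² + c)/((π/L)² + 1) = (1 + c(L/π)²)/(1 + (L/π)²). (Direct route, valid since c ≤ 0: Poincaré gives c∫u² ≥ c(L/π)²∫(u')², so a(u,u) ≥ (1 + c(L/π)²)∫(u')², while ||u||_{H^1}² ≤ (1 + (L/π)²)∫(u')²; dividing yields the same α.) With (π/L)² = π^2/36 and c = -1/5, the largest admissible constant is α = ((π/L)² + c)/((π/L)² + 1).
Simplifying, α = (-36/5 + π^2)/(π^2 + 36).


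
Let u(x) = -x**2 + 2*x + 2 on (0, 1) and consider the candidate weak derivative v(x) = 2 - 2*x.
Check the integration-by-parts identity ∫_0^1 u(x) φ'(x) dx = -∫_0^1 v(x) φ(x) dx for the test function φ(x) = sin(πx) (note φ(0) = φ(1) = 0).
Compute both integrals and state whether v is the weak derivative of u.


LHS = -2/π, RHS = -2/π. Yes, v = u' weakly.

u(x) = -x**2 + 2*x + 2, classical derivative u'(x) = 2 - 2*x.
φ(x) = sin(πx), so φ'(x) = π*cos(π*x).
Note φ(0) = φ(1) = 0, so the boundary term u·φ vanishes.
LHS = ∫_0^1 u(x) φ'(x) dx = ∫_0^1 (-π*x^2*cos(π*x) + 2*π*x*cos(π*x) + 2*π*cos(π*x)) dx. Term by term:
  ∫_0^1 2*π*cos(π*x) dx = 0;  ∫_0^1 -π*x^2*cos(π*x) dx = 2/π;  ∫_0^1 2*π*x*cos(π*x) dx = -4/π.
Sum: 0 + 2/π − 4/π = -2/π.
So LHS = -2/π.
∫_0^1 v(x) φ(x) dx = ∫_0^1 (-2*x*sin(π*x) + 2*sin(π*x)) dx. Term by term:
  ∫_0^1 2*sin(π*x) dx = 4/π;  ∫_0^1 -2*x*sin(π*x) dx = -2/π.
Sum: 4/π − 2/π = 2/π.
So RHS = -∫_0^1 v(x) φ(x) dx = -2/π.
LHS = RHS, so the identity holds for this test φ.
Moreover u is smooth here and v(x) = u'(x) = 2 - 2*x pointwise, so the identity holds for every test function. Hence v is the weak derivative of u.


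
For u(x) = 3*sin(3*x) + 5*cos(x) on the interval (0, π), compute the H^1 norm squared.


||u||_{H^1(0,π)}^2 = 70*π

u'(x) = -5*sin(x) + 9*cos(3*x).
Expand u² and (u')² and integrate term by term on (0, π), using: for integers n ≥ 1, ∫_0^π sin²(nx) dx = ∫_0^π cos²(nx) dx = π/2; for n ≠ n', ∫_0^π sin(nx)sin(n'x) dx = ∫_0^π cos(nx)cos(n'x) dx = 0; and by product-to-sum, ∫_0^π sin(nx)cos(n'x) dx = ½∫_0^π [sin((n+n')x) + sin((n−n')x)] dx, which is 0 when n+n' is even and 2n/(n²−n'²) when n+n' is odd (it need not vanish on (0, π)).
  u² squared terms: (3)²·∫sin(3x)² dx = 9·π/2 = 9*π/2;  (5)²·∫cos(x)² dx = 25·π/2 = 25*π/2.
  u² cross terms: 2·(3)·(5)·∫sin(3x)·cos(x) dx = 30·(0) = 0.
  So ∫_0^π u² dx = 9*π/2 + 25*π/2 + 0 = 17*π.
  (u')² squared terms: (-5)²·∫sin(x)² dx = 25·π/2 = 25*π/2;  (9)²·∫cos(3x)² dx = 81·π/2 = 81*π/2.
  (u')² cross terms: 2·(-5)·(9)·∫sin(x)·cos(3x) dx = -90·(0) = 0.
  So ∫_0^π (u')² dx = 25*π/2 + 81*π/2 + 0 = 53*π.
||u||_{H^1}^2 = (17*π) + (53*π) = 70*π.


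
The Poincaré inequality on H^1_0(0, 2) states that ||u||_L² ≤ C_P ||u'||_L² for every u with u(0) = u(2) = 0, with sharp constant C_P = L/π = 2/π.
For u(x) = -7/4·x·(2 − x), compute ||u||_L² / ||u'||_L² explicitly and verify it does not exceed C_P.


||u||_L² / ||u'||_L² = sqrt(10)/5 < C_P = 2/π.

u(x) = -7/4·x·(2 − x), so u'(x) = 7*x/2 - 7/2.
u(x) = -7/4·x·(2 − x) vanishes at x = 0 and x = 2, so u ∈ H^1_0(0, 2). Differentiate via the product rule and integrate the resulting polynomials term by term.
  ∫_0^2 u² dx = ∫_0^2 (49*x^4/16 - 49*x^3/4 + 49*x^2/4) dx. Term by term:
    ∫_0^2 49*x^4/16 dx = 98/5;  ∫_0^2 -49*x^3/4 dx = -49;  ∫_0^2 49*x^2/4 dx = 98/3.
  Sum: 98/5 − 49 + 98/3 = 49/15.
  ∫_0^2 (u')² dx = ∫_0^2 (49*x^2/4 - 49*x/2 + 49/4) dx. Term by term:
    ∫_0^2 49*x^2/4 dx = 98/3;  ∫_0^2 -49*x/2 dx = -49;  ∫_0^2 49/4 dx = 49/2.
  Sum: 98/3 − 49 + 49/2 = 49/6.
∫_0^2 u² dx = 49/15, so ||u||_L² = 7*sqrt(15)/15.
∫_0^2 (u')² dx = 49/6, so ||u'||_L² = 7*sqrt(6)/6.
Ratio ||u||_L² / ||u'||_L² = sqrt(10)/5.
Sharp Poincaré constant on H^1_0(0, 2) is C_P = L/π = 2/π, achieved by sin(π/2·x).
A polynomial bump cannot attain the sharp Poincaré constant (only the first sine eigenfunction does), so the ratio is strictly less than C_P, consistent with ||u||_L² ≤ C_P ||u'||_L².


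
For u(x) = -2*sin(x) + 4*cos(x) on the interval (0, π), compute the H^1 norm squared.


||u||_{H^1(0,π)}^2 = 20*π

u'(x) = -4*sin(x) - 2*cos(x).
Expand u² and (u')² and integrate term by term on (0, π), using: for integers n ≥ 1, ∫_0^π sin²(nx) dx = ∫_0^π cos²(nx) dx = π/2; for n ≠ n', ∫_0^π sin(nx)sin(n'x) dx = ∫_0^π cos(nx)cos(n'x) dx = 0; and by product-to-sum, ∫_0^π sin(nx)cos(n'x) dx = ½∫_0^π [sin((n+n')x) + sin((n−n')x)] dx, which is 0 when n+n' is even and 2n/(n²−n'²) when n+n' is odd (it need not vanish on (0, π)).
  u² squared terms: (-2)²·∫sin(x)² dx = 4·π/2 = 2*π;  (4)²·∫cos(x)² dx = 16·π/2 = 8*π.
  u² cross terms: 2·(-2)·(4)·∫sin(x)·cos(x) dx = -16·(0) = 0.
  So ∫_0^π u² dx = 2*π + 8*π + 0 = 10*π.
  (u')² squared terms: (-4)²·∫sin(x)² dx = 16·π/2 = 8*π;  (-2)²·∫cos(x)² dx = 4·π/2 = 2*π.
  (u')² cross terms: 2·(-4)·(-2)·∫sin(x)·cos(x) dx = 16·(0) = 0.
  So ∫_0^π (u')² dx = 8*π + 2*π + 0 = 10*π.
||u||_{H^1}^2 = (10*π) + (10*π) = 20*π.


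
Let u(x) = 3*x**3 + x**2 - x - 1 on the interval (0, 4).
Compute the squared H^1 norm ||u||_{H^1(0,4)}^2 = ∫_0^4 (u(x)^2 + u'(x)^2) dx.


||u||_{H^1}^2 = 1476648/35

The H^1 norm (squared) on an interval (0, L) is
  ||u||_{H^1}^2 = ∫_0^L u(x)^2 dx + ∫_0^L u'(x)^2 dx.
Compute u'(x) = 9*x**2 + 2*x - 1.
Then u(x)^2 = 9*x**6 + 6*x**5 - 5*x**4 - 8*x**3 - x**2 + 2*x + 1 and u'(x)^2 = 81*x**4 + 36*x**3 - 14*x**2 - 4*x + 1.
Integrate each monomial from 0 to 4 using ∫_0^4 c·x^n dx = c·4^(n+1)/(n+1):
  ∫_0^4 u(x)^2 dx = ∫_0^4 (9*x^6 + 6*x^5 - 5*x^4 - 8*x^3 - x^2 + 2*x + 1) dx. Term by term:
    ∫_0^4 9*x^6 dx = 147456/7;  ∫_0^4 6*x^5 dx = 4096;  ∫_0^4 -5*x^4 dx = -1024;
    ∫_0^4 -8*x^3 dx = -512;  ∫_0^4 -x^2 dx = -64/3;  ∫_0^4 2*x dx = 16;
    ∫_0^4 1 dx = 4.
  Sum: 147456/7 + 4096 − 1024 − 512 − 64/3 + 16 + 4 = 496100/21.
  ∫_0^4 u'(x)^2 dx = ∫_0^4 (81*x^4 + 36*x^3 - 14*x^2 - 4*x + 1) dx. Term by term:
    ∫_0^4 81*x^4 dx = 82944/5;  ∫_0^4 36*x^3 dx = 2304;  ∫_0^4 -14*x^2 dx = -896/3;
    ∫_0^4 -4*x dx = -32;  ∫_0^4 1 dx = 4.
  Sum: 82944/5 + 2304 − 896/3 − 32 + 4 = 278492/15.
Adding: ||u||_{H^1}^2 = 496100/21 + 278492/15 = 1476648/35.


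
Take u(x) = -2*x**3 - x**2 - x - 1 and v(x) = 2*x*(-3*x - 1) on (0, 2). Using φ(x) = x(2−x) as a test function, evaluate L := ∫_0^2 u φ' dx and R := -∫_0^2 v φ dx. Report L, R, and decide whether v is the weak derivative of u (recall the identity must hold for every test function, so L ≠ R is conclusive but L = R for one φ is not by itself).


LHS = 68/5, RHS = 184/15. No, v is not the weak derivative of u.

u(x) = -2*x**3 - x**2 - x - 1, classical derivative u'(x) = -6*x**2 - 2*x - 1.
φ(x) = x(2−x), so φ'(x) = 2 - 2*x.
Note φ(0) = φ(2) = 0, so the boundary term u·φ vanishes.
LHS = ∫_0^2 u(x) φ'(x) dx = ∫_0^2 (4*x^4 - 2*x^3 - 2) dx. Term by term:
  ∫_0^2 4*x^4 dx = 128/5;  ∫_0^2 -2*x^3 dx = -8;  ∫_0^2 -2 dx = -4.
Sum: 128/5 − 8 − 4 = 68/5.
So LHS = 68/5.
∫_0^2 v(x) φ(x) dx = ∫_0^2 (6*x^4 - 10*x^3 - 4*x^2) dx. Term by term:
  ∫_0^2 6*x^4 dx = 192/5;  ∫_0^2 -10*x^3 dx = -40;  ∫_0^2 -4*x^2 dx = -32/3.
Sum: 192/5 − 40 − 32/3 = -184/15.
So RHS = -∫_0^2 v(x) φ(x) dx = 184/15.
LHS − RHS = 4/3 ≠ 0, so the identity fails.
(For a valid weak derivative the identity must hold for EVERY test function, in particular this one. The failure shows v is NOT the weak derivative of u.)
Correct weak derivative would be u'(x) = -6*x**2 - 2*x - 1.


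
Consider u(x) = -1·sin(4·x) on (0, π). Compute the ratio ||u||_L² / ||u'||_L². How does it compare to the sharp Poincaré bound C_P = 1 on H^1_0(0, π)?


||u||_L² / ||u'||_L² = 1/4 < C_P = 1.

u(x) = -1·sin(4·x), so u'(x) = -4*cos(4*x).
Writing u(x) = A·sin(kπx/L) with A = -1 and k = 4, use ∫_0^L sin²(kπx/L) dx = L/2 and ∫_0^L cos²(kπx/L) dx = L/2.
u² = 1·sin²(4·x) and (u')² = 16·cos²(4·x), and each of sin², cos² integrates to L/2 = π/2 over (0, π).
∫_0^π u² dx = π/2, so ||u||_L² = sqrt(2)*sqrt(π)/2.
∫_0^π (u')² dx = 8*π, so ||u'||_L² = 2*sqrt(2)*sqrt(π).
Ratio ||u||_L² / ||u'||_L² = 1/4.
Sharp Poincaré constant on H^1_0(0, π) is C_P = L/π = 1, achieved by sin(x).
This is the k = 4 harmonic; the ratio L/(kπ) is strictly less than C_P = L/π, consistent with the sharp inequality ||u||_L² ≤ C_P ||u'||_L².


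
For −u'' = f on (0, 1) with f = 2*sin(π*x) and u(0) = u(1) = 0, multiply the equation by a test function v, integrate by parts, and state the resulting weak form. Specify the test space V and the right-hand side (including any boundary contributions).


V = H^1_0(0, 1) (so v(0) = v(1) = 0); weak form: ∫_0^1 u'v' dx = ∫_0^1 (2*sin(π*x)) v dx for all v ∈ V.

Multiply both sides by a test function v and integrate from 0 to 1:
  ∫_0^1 −u''(x) v(x) dx = ∫_0^1 f(x) v(x) dx.
Integrate the LHS by parts once:
  ∫_0^1 −u'' v dx = −[u'(x) v(x)]_0^1 + ∫_0^1 u'(x) v'(x) dx.
Thus ∫_0^1 u'(x) v'(x) dx = ∫_0^1 f(x) v(x) dx + [u'(x) v(x)]_0^1.
Choose V so that boundary terms are either known or forced to vanish.
u is Dirichlet: u(0) = u(1) = 0. Let V = H^1_0(0, 1); then v(0) = v(1) = 0, and [u' v]_0^1 = 0.
Weak formulation: find u (satisfying any essential BC) such that ∫_0^1 u'(x) v'(x) dx = ∫_0^1 f v dx for all v ∈ V.
Substituting f(x) = 2*sin(π*x), the right-hand side is ∫_0^1 (2*sin(π*x)) v dx.


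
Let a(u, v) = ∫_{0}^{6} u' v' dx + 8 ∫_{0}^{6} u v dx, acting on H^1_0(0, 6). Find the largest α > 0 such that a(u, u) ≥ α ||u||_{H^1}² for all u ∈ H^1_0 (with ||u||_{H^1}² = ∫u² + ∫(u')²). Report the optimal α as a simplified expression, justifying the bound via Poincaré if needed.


α = 1

Coercivity of a(·,·) on H^1_0(0, 6) means a(u, u) ≥ α ||u||_{H^1}² for every u ∈ H^1_0.
The interval has length L = 6, and Poincaré/coercivity depend only on L. Here a(u, u) = ∫(u')² + (8)·∫u².
Here c = 8 ≥ 1, so a(u,u) = ∫(u')² + c∫u² ≥ ∫(u')² + ∫u² = ||u||_{H^1}², i.e. α = 1 works. No larger α is possible: a(u,u) ≥ α||u||_{H^1}² means (1−α)∫(u')² ≥ (α−c)∫u², and for the modes u_n = sin(nπ(x−x₀)/L) (x₀ the left endpoint) one has ∫u_n²/∫(u_n')² = (L/(nπ))² → 0, so a(u_n,u_n)/||u_n||_{H^1}² → 1. Hence the optimal constant is α = 1.
Therefore α = 1.


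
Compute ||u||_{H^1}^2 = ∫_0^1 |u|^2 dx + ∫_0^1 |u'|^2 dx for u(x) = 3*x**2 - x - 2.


||u||_{H^1}^2 = 289/30

The H^1 norm (squared) on an interval (0, L) is
  ||u||_{H^1}^2 = ∫_0^L u(x)^2 dx + ∫_0^L u'(x)^2 dx.
Compute u'(x) = 6*x - 1.
Then u(x)^2 = 9*x**4 - 6*x**3 - 11*x**2 + 4*x + 4 and u'(x)^2 = 36*x**2 - 12*x + 1.
Integrate each monomial from 0 to 1 using ∫_0^1 c·x^n dx = c·1^(n+1)/(n+1):
  ∫_0^1 u(x)^2 dx = ∫_0^1 (9*x^4 - 6*x^3 - 11*x^2 + 4*x + 4) dx. Term by term:
    ∫_0^1 9*x^4 dx = 9/5;  ∫_0^1 -6*x^3 dx = -3/2;  ∫_0^1 -11*x^2 dx = -11/3;
    ∫_0^1 4*x dx = 2;  ∫_0^1 4 dx = 4.
  Sum: 9/5 − 3/2 − 11/3 + 2 + 4 = 79/30.
  ∫_0^1 u'(x)^2 dx = ∫_0^1 (36*x^2 - 12*x + 1) dx. Term by term:
    ∫_0^1 36*x^2 dx = 12;  ∫_0^1 -12*x dx = -6;  ∫_0^1 1 dx = 1.
  Sum: 12 − 6 + 1 = 7.
Adding: ||u||_{H^1}^2 = 79/30 + 7 = 289/30.


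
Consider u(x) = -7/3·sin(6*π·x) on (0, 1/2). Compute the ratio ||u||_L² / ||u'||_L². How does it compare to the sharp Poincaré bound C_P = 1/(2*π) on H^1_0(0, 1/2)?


||u||_L² / ||u'||_L² = 1/(6*π) < C_P = 1/(2*π).

u(x) = -7/3·sin(6*π·x), so u'(x) = -14*π*cos(6*π*x).
Writing u(x) = A·sin(kπx/L) with A = -7/3 and k = 3, use ∫_0^L sin²(kπx/L) dx = L/2 and ∫_0^L cos²(kπx/L) dx = L/2.
u² = 49/9·sin²(6*π·x) and (u')² = 196*π^2·cos²(6*π·x), and each of sin², cos² integrates to L/2 = 1/4 over (0, 1/2).
∫_0^1/2 u² dx = 49/36, so ||u||_L² = 7/6.
∫_0^1/2 (u')² dx = 49*π^2, so ||u'||_L² = 7*π.
Ratio ||u||_L² / ||u'||_L² = 1/(6*π).
Sharp Poincaré constant on H^1_0(0, 1/2) is C_P = L/π = 1/(2*π), achieved by sin(2*π·x).
This is the k = 3 harmonic; the ratio L/(kπ) is strictly less than C_P = L/π, consistent with the sharp inequality ||u||_L² ≤ C_P ||u'||_L².


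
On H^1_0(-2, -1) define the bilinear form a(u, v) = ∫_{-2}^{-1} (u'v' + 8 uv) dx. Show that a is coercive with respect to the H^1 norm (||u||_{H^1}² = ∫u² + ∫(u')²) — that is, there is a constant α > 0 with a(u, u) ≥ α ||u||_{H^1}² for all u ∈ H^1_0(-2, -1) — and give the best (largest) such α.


α = 1

Coercivity of a(·,·) on H^1_0(-2, -1) means a(u, u) ≥ α ||u||_{H^1}² for every u ∈ H^1_0.
The interval has length L = 1, and Poincaré/coercivity depend only on L. Here a(u, u) = ∫(u')² + (8)·∫u².
Here c = 8 ≥ 1, so a(u,u) = ∫(u')² + c∫u² ≥ ∫(u')² + ∫u² = ||u||_{H^1}², i.e. α = 1 works. No larger α is possible: a(u,u) ≥ α||u||_{H^1}² means (1−α)∫(u')² ≥ (α−c)∫u², and for the modes u_n = sin(nπ(x−x₀)/L) (x₀ the left endpoint) one has ∫u_n²/∫(u_n')² = (L/(nπ))² → 0, so a(u_n,u_n)/||u_n||_{H^1}² → 1. Hence the optimal constant is α = 1.
Therefore α = 1.


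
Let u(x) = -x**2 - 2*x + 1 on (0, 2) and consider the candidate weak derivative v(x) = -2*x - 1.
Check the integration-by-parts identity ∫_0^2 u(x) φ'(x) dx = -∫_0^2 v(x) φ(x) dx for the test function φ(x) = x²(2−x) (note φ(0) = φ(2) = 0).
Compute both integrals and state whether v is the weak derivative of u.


LHS = 88/15, RHS = 68/15. No, v is not the weak derivative of u.

u(x) = -x**2 - 2*x + 1, classical derivative u'(x) = -2*x - 2.
φ(x) = x²(2−x), so φ'(x) = x*(4 - 3*x).
Note φ(0) = φ(2) = 0, so the boundary term u·φ vanishes.
LHS = ∫_0^2 u(x) φ'(x) dx = ∫_0^2 (3*x^4 + 2*x^3 - 11*x^2 + 4*x) dx. Term by term:
  ∫_0^2 3*x^4 dx = 96/5;  ∫_0^2 2*x^3 dx = 8;  ∫_0^2 -11*x^2 dx = -88/3;
  ∫_0^2 4*x dx = 8.
Sum: 96/5 + 8 − 88/3 + 8 = 88/15.
So LHS = 88/15.
∫_0^2 v(x) φ(x) dx = ∫_0^2 (2*x^4 - 3*x^3 - 2*x^2) dx. Term by term:
  ∫_0^2 2*x^4 dx = 64/5;  ∫_0^2 -3*x^3 dx = -12;  ∫_0^2 -2*x^2 dx = -16/3.
Sum: 64/5 − 12 − 16/3 = -68/15.
So RHS = -∫_0^2 v(x) φ(x) dx = 68/15.
LHS − RHS = 4/3 ≠ 0, so the identity fails.
(For a valid weak derivative the identity must hold for EVERY test function, in particular this one. The failure shows v is NOT the weak derivative of u.)
Correct weak derivative would be u'(x) = -2*x - 2.


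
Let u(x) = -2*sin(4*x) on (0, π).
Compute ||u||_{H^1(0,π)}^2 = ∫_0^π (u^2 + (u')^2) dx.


||u||_{H^1(0,π)}^2 = 34*π

u'(x) = -8*cos(4*x).
Expand u² and (u')² and integrate term by term on (0, π), using: for integers n ≥ 1, ∫_0^π sin²(nx) dx = ∫_0^π cos²(nx) dx = π/2; for n ≠ n', ∫_0^π sin(nx)sin(n'x) dx = ∫_0^π cos(nx)cos(n'x) dx = 0; and by product-to-sum, ∫_0^π sin(nx)cos(n'x) dx = ½∫_0^π [sin((n+n')x) + sin((n−n')x)] dx, which is 0 when n+n' is even and 2n/(n²−n'²) when n+n' is odd (it need not vanish on (0, π)).
  u² squared terms: (-2)²·∫sin(4x)² dx = 4·π/2 = 2*π.
  So ∫_0^π u² dx = 2*π.
  (u')² squared terms: (-8)²·∫cos(4x)² dx = 64·π/2 = 32*π.
  So ∫_0^π (u')² dx = 32*π.
||u||_{H^1}^2 = (2*π) + (32*π) = 34*π.


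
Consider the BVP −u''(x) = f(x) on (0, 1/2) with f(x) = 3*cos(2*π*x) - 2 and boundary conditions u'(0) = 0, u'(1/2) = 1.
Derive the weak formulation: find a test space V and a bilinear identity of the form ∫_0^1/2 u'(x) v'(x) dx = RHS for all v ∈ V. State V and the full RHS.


V = H^1(0, 1/2) (v unrestricted at boundary; u is determined up to an additive constant); weak form: ∫_0^1/2 u'v' dx = ∫_0^1/2 (3*cos(2*π*x) - 2) v dx + v(1/2) for all v ∈ V.

Multiply both sides by a test function v and integrate from 0 to 1/2:
  ∫_0^1/2 −u''(x) v(x) dx = ∫_0^1/2 f(x) v(x) dx.
Integrate the LHS by parts once:
  ∫_0^1/2 −u'' v dx = −[u'(x) v(x)]_0^1/2 + ∫_0^1/2 u'(x) v'(x) dx.
Thus ∫_0^1/2 u'(x) v'(x) dx = ∫_0^1/2 f(x) v(x) dx + [u'(x) v(x)]_0^1/2.
Choose V so that boundary terms are either known or forced to vanish.
u has inhomogeneous Neumann u'(0) = 0, u'(1/2) = 1. [u' v]_0^1/2 = (1)·v(1/2) − (0)·v(0) = v(1/2). Take V = H^1(0, 1/2); boundary term becomes part of RHS.
Weak formulation: find u (satisfying any essential BC) such that ∫_0^1/2 u'(x) v'(x) dx = ∫_0^1/2 f v dx + v(1/2) for all v ∈ V (Neumann data are natural BCs: they enter the RHS as boundary terms).
Substituting f(x) = 3*cos(2*π*x) - 2, the right-hand side is ∫_0^1/2 (3*cos(2*π*x) - 2) v dx + v(1/2).
Compatibility check (pure Neumann): taking v ≡ 1 ∈ V gives 0 = ∫_0^1/2 f dx + (1) − (0), i.e. ∫_0^1/2 f dx must equal u'(0) − u'(1/2) = -1. Indeed ∫_0^1/2 (3*cos(2*π*x) - 2) dx = -1, so the data are compatible. The solution is then unique only up to an additive constant (fix it e.g. by requiring ∫_0^1/2 u dx = 0).


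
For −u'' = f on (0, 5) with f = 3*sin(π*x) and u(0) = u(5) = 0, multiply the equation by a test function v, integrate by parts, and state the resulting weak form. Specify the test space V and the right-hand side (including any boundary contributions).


V = H^1_0(0, 5) (so v(0) = v(5) = 0); weak form: ∫_0^5 u'v' dx = ∫_0^5 (3*sin(π*x)) v dx for all v ∈ V.

Multiply both sides by a test function v and integrate from 0 to 5:
  ∫_0^5 −u''(x) v(x) dx = ∫_0^5 f(x) v(x) dx.
Integrate the LHS by parts once:
  ∫_0^5 −u'' v dx = −[u'(x) v(x)]_0^5 + ∫_0^5 u'(x) v'(x) dx.
Thus ∫_0^5 u'(x) v'(x) dx = ∫_0^5 f(x) v(x) dx + [u'(x) v(x)]_0^5.
Choose V so that boundary terms are either known or forced to vanish.
u is Dirichlet: u(0) = u(5) = 0. Let V = H^1_0(0, 5); then v(0) = v(5) = 0, and [u' v]_0^5 = 0.
Weak formulation: find u (satisfying any essential BC) such that ∫_0^5 u'(x) v'(x) dx = ∫_0^5 f v dx for all v ∈ V.
Substituting f(x) = 3*sin(π*x), the right-hand side is ∫_0^5 (3*sin(π*x)) v dx.


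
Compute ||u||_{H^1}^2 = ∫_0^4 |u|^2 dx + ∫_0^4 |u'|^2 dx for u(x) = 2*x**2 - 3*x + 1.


||u||_{H^1}^2 = 7048/15

The H^1 norm (squared) on an interval (0, L) is
  ||u||_{H^1}^2 = ∫_0^L u(x)^2 dx + ∫_0^L u'(x)^2 dx.
Compute u'(x) = 4*x - 3.
Then u(x)^2 = 4*x**4 - 12*x**3 + 13*x**2 - 6*x + 1 and u'(x)^2 = 16*x**2 - 24*x + 9.
Integrate each monomial from 0 to 4 using ∫_0^4 c·x^n dx = c·4^(n+1)/(n+1):
  ∫_0^4 u(x)^2 dx = ∫_0^4 (4*x^4 - 12*x^3 + 13*x^2 - 6*x + 1) dx. Term by term:
    ∫_0^4 4*x^4 dx = 4096/5;  ∫_0^4 -12*x^3 dx = -768;  ∫_0^4 13*x^2 dx = 832/3;
    ∫_0^4 -6*x dx = -48;  ∫_0^4 1 dx = 4.
  Sum: 4096/5 − 768 + 832/3 − 48 + 4 = 4268/15.
  ∫_0^4 u'(x)^2 dx = ∫_0^4 (16*x^2 - 24*x + 9) dx. Term by term:
    ∫_0^4 16*x^2 dx = 1024/3;  ∫_0^4 -24*x dx = -192;  ∫_0^4 9 dx = 36.
  Sum: 1024/3 − 192 + 36 = 556/3.
Adding: ||u||_{H^1}^2 = 4268/15 + 556/3 = 7048/15.


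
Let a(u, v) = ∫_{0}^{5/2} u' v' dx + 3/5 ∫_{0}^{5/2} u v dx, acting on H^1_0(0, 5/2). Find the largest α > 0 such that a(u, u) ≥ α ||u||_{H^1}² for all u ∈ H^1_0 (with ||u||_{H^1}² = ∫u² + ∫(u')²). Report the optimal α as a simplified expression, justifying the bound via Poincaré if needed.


α = (15 + 4*π^2)/(25 + 4*π^2)

Coercivity of a(·,·) on H^1_0(0, 5/2) means a(u, u) ≥ α ||u||_{H^1}² for every u ∈ H^1_0.
The interval has length L = 5/2, and Poincaré/coercivity depend only on L. Here a(u, u) = ∫(u')² + (3/5)·∫u².
Here 0 < c = 3/5 < 1. The condition a(u,u) ≥ α||u||_{H^1}² reads (1−α)∫(u')² ≥ (α−c)∫u². Any admissible α is ≤ 1 (rapidly oscillating u have ∫u²/∫(u')² → 0), and α = 1 would force 0 ≥ (1−c)∫u², impossible since c < 1; so 1−α > 0. By the sharp Poincaré inequality on H^1_0 of an interval of length L, ∫(u')² ≥ (π/L)²∫u² with equality for the first sine mode sin(π(x−x₀)/L) (x₀ the left endpoint), so the inequality holds for all u iff (1−α)(π/L)² ≥ α − c, i.e. α ≤ ((π/L)² + c)/((π/L)² + 1) = (1 + c(L/π)²)/(1 + (L/π)²). With (π/L)² = 4*π^2/25 and c = 3/5, the largest admissible constant is α = ((π/L)² + c)/((π/L)² + 1).
Simplifying, α = (15 + 4*π^2)/(25 + 4*π^2).


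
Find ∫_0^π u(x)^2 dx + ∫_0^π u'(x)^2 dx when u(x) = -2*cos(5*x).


||u||_{H^1(0,π)}^2 = 52*π

u'(x) = 10*sin(5*x).
Expand u² and (u')² and integrate term by term on (0, π), using: for integers n ≥ 1, ∫_0^π sin²(nx) dx = ∫_0^π cos²(nx) dx = π/2; for n ≠ n', ∫_0^π sin(nx)sin(n'x) dx = ∫_0^π cos(nx)cos(n'x) dx = 0; and by product-to-sum, ∫_0^π sin(nx)cos(n'x) dx = ½∫_0^π [sin((n+n')x) + sin((n−n')x)] dx, which is 0 when n+n' is even and 2n/(n²−n'²) when n+n' is odd (it need not vanish on (0, π)).
  u² squared terms: (-2)²·∫cos(5x)² dx = 4·π/2 = 2*π.
  So ∫_0^π u² dx = 2*π.
  (u')² squared terms: (10)²·∫sin(5x)² dx = 100·π/2 = 50*π.
  So ∫_0^π (u')² dx = 50*π.
||u||_{H^1}^2 = (2*π) + (50*π) = 52*π.


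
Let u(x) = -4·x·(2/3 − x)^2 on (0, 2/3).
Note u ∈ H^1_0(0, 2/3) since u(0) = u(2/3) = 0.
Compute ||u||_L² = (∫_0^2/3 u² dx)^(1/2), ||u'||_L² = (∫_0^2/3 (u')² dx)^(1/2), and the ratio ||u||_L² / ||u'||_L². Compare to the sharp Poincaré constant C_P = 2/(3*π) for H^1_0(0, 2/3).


||u||_L² / ||u'||_L² = sqrt(14)/21 < C_P = 2/(3*π).

u(x) = -4·x·(2/3 − x)^2, so u'(x) = -12*x^2 + 32*x/3 - 16/9.
u(x) = -4·x·(2/3 − x)^2 vanishes at x = 0 and x = 2/3, so u ∈ H^1_0(0, 2/3). Differentiate via the product rule and integrate the resulting polynomials term by term.
  ∫_0^2/3 u² dx = ∫_0^2/3 (16*x^6 - 128*x^5/3 + 128*x^4/3 - 512*x^3/27 + 256*x^2/81) dx. Term by term:
    ∫_0^2/3 16*x^6 dx = 2048/15309;  ∫_0^2/3 -128*x^5/3 dx = -4096/6561;  ∫_0^2/3 128*x^4/3 dx = 4096/3645;
    ∫_0^2/3 -512*x^3/27 dx = -2048/2187;  ∫_0^2/3 256*x^2/81 dx = 2048/6561.
  Sum: 2048/15309 − 4096/6561 + 4096/3645 − 2048/2187 + 2048/6561 = 2048/229635.
  ∫_0^2/3 (u')² dx = ∫_0^2/3 (144*x^4 - 256*x^3 + 1408*x^2/9 - 1024*x/27 + 256/81) dx. Term by term:
    ∫_0^2/3 144*x^4 dx = 512/135;  ∫_0^2/3 -256*x^3 dx = -1024/81;  ∫_0^2/3 1408*x^2/9 dx = 11264/729;
    ∫_0^2/3 -1024*x/27 dx = -2048/243;  ∫_0^2/3 256/81 dx = 512/243.
  Sum: 512/135 − 1024/81 + 11264/729 − 2048/243 + 512/243 = 1024/3645.
∫_0^2/3 u² dx = 2048/229635, so ||u||_L² = 32*sqrt(70)/2835.
∫_0^2/3 (u')² dx = 1024/3645, so ||u'||_L² = 32*sqrt(5)/135.
Ratio ||u||_L² / ||u'||_L² = sqrt(14)/21.
Sharp Poincaré constant on H^1_0(0, 2/3) is C_P = L/π = 2/(3*π), achieved by sin(3*π/2·x).
A polynomial bump cannot attain the sharp Poincaré constant (only the first sine eigenfunction does), so the ratio is strictly less than C_P, consistent with ||u||_L² ≤ C_P ||u'||_L².


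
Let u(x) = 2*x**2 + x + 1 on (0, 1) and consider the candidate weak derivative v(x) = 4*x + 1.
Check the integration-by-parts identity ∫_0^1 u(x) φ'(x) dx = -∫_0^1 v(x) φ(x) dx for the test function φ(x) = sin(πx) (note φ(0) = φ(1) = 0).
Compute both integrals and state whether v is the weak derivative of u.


LHS = -6/π, RHS = -6/π. Yes, v = u' weakly.

u(x) = 2*x**2 + x + 1, classical derivative u'(x) = 4*x + 1.
φ(x) = sin(πx), so φ'(x) = π*cos(π*x).
Note φ(0) = φ(1) = 0, so the boundary term u·φ vanishes.
LHS = ∫_0^1 u(x) φ'(x) dx = ∫_0^1 (2*π*x^2*cos(π*x) + π*x*cos(π*x) + π*cos(π*x)) dx. Term by term:
  ∫_0^1 π*cos(π*x) dx = 0;  ∫_0^1 π*x*cos(π*x) dx = -2/π;  ∫_0^1 2*π*x^2*cos(π*x) dx = -4/π.
Sum: 0 − 2/π − 4/π = -6/π.
So LHS = -6/π.
∫_0^1 v(x) φ(x) dx = ∫_0^1 (4*x*sin(π*x) + sin(π*x)) dx. Term by term:
  ∫_0^1 4*x*sin(π*x) dx = 4/π;  ∫_0^1 sin(π*x) dx = 2/π.
Sum: 4/π + 2/π = 6/π.
So RHS = -∫_0^1 v(x) φ(x) dx = -6/π.
LHS = RHS, so the identity holds for this test φ.
Moreover u is smooth here and v(x) = u'(x) = 4*x + 1 pointwise, so the identity holds for every test function. Hence v is the weak derivative of u.
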